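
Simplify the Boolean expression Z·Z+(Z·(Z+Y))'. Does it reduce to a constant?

1

Z·Z+(Z·(Z+Y))'
= Z+(Z·(Z+Y))'   (idempotence)
= Z+Z'   (absorption)
= 1   (complement)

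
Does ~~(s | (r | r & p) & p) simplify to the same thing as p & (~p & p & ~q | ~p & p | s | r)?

E1: ~~(s | (r | r & p) & p)
    = ~~(s | r & p)   [absorption]
    = s | r & p   [double negation]
E2: p & (~p & p & ~q | ~p & p | s | r)
    = p & (~p & p | s | r)   [absorption]
    = p & (s | r)   [complement / identity]
These differ: at p=0, q=0, r=1, s=1, E1 = 1 but E2 = 0.

No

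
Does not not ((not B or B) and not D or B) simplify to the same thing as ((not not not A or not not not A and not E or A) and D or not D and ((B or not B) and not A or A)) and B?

E1: not not ((not B or B) and not D or B)
    = not not (not D or B)   (complement / identity)
    = not D or B   (double negation)
E2: ((not not not A or not not not A and not E or A) and D or not D and ((B or not B) and not A or A)) and B
    = ((not not not A or not not not A and not E or A) and D or not D and (not A or A)) and B   (complement / identity)
    = ((not not not A or A) and D or not D and (not A or A)) and B   (absorption)
    = ((not A or A) and D or not D and (not A or A)) and B   (double negation)
    = (not A or A) and B   (distribution)
    = B   (complement / identity)
These differ: at A=1, B=0, D=0, E=0, E1 = 1 but E2 = 0.

No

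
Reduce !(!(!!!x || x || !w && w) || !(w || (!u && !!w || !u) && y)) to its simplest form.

!(!(!!!x || x || !w && w) || !(w || (!u && !!w || !u) && y))
= (!!!x || x || !w && w) && (w || (!u && !!w || !u) && y)   — De Morgan
= (!x || x || !w && w) && (w || (!u && !!w || !u) && y)   — double negation
= (!x || x) && (w || (!u && !!w || !u) && y)   — complement / identity
= w || (!u && !!w || !u) && y   — complement / identity
= w || (!u && w || !u) && y   — double negation
= w || !u && y   — absorption

w || !u && y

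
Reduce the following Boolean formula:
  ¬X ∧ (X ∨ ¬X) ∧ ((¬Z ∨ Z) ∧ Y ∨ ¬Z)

¬X ∧ (Y ∨ ¬Z)

¬X ∧ (X ∨ ¬X) ∧ ((¬Z ∨ Z) ∧ Y ∨ ¬Z)
= ¬X ∧ (X ∨ ¬X) ∧ (Y ∨ ¬Z)   — complement / identity
= ¬X ∧ (Y ∨ ¬Z)   — complement / identity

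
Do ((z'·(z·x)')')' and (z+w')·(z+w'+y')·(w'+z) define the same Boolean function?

E1: ((z'·(z·x)')')'
    = (z+z·x)'   — De Morgan
    = z'   — absorption
E2: (z+w')·(z+w'+y')·(w'+z)
    = (w'·(w'+y')+z)·(w'+z)   — distribution
    = (w'+z)·(w'+z)   — absorption
    = w'+z   — idempotence
These differ: at w=1, x=1, y=1, z=1, E1 = 0 but E2 = 1.

No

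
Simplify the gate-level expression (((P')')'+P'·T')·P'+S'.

P'+S'

(((P')')'+P'·T')·P'+S'
= (P'+P'·T')·P'+S'   (double negation)
= P'·P'+S'   (absorption)
= P'+S'   (idempotence)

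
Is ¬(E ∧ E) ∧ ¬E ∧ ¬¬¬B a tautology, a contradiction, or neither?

neither

¬(E ∧ E) ∧ ¬E ∧ ¬¬¬B
= ¬E ∧ ¬E ∧ ¬¬¬B   [idempotence]
= ¬E ∧ ¬E ∧ ¬B   [double negation]
= ¬E ∧ ¬B   [idempotence]
This depends on B, E, so it is not a constant.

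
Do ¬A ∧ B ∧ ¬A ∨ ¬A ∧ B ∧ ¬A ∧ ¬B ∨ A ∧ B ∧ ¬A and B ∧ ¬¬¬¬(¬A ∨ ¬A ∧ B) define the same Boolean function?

Yes

E1: ¬A ∧ B ∧ ¬A ∨ ¬A ∧ B ∧ ¬A ∧ ¬B ∨ A ∧ B ∧ ¬A
    = ¬A ∧ B ∧ ¬A ∨ A ∧ B ∧ ¬A   — absorption
    = B ∧ ¬A   — distribution
E2: B ∧ ¬¬¬¬(¬A ∨ ¬A ∧ B)
    = B ∧ ¬¬¬¬¬A   — absorption
    = B ∧ ¬¬¬A   — double negation
    = B ∧ ¬A   — double negation
Both reduce to B ∧ ¬A, so they are equivalent.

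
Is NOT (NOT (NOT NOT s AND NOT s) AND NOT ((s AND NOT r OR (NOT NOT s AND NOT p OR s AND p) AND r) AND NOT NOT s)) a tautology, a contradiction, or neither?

neither

NOT (NOT (NOT NOT s AND NOT s) AND NOT ((s AND NOT r OR (NOT NOT s AND NOT p OR s AND p) AND r) AND NOT NOT s))
= NOT (NOT (NOT NOT s AND NOT s) AND NOT ((s AND NOT r OR (s AND NOT p OR s AND p) AND r) AND NOT NOT s))   — double negation
= NOT (NOT (NOT NOT s AND NOT s) AND NOT ((s AND NOT r OR s AND r) AND NOT NOT s))   — distribution
= NOT (NOT (NOT NOT s AND NOT s) AND NOT (s AND NOT NOT s))   — distribution
= NOT NOT s AND NOT s OR s AND NOT NOT s   — De Morgan
= NOT NOT s   — distribution
= s   — double negation
This depends on s, so it is not a constant.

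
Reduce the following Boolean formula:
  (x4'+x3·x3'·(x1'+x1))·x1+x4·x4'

(x4'+x3·x3'·(x1'+x1))·x1+x4·x4'
= (x4'+x3·x3'·(x1'+x1))·x1
= (x4'+x3·x3')·x1
= x4'·x1

x4'·x1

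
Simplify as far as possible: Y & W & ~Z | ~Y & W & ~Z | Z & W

W

Y & W & ~Z | ~Y & W & ~Z | Z & W
= W & ~Z | Z & W   [distribution]
= W   [distribution]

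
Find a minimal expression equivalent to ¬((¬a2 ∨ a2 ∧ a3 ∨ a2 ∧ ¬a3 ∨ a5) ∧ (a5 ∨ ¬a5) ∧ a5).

¬((¬a2 ∨ a2 ∧ a3 ∨ a2 ∧ ¬a3 ∨ a5) ∧ (a5 ∨ ¬a5) ∧ a5)
= ¬(((¬a2 ∨ a2 ∧ a3 ∨ a2 ∧ ¬a3) ∧ ¬a5 ∨ a5) ∧ a5)   [distribution]
= ¬(((¬a2 ∨ a2) ∧ ¬a5 ∨ a5) ∧ a5)   [distribution]
= ¬((¬a5 ∨ a5) ∧ a5)   [complement / identity]
= ¬a5   [complement / identity]

¬a5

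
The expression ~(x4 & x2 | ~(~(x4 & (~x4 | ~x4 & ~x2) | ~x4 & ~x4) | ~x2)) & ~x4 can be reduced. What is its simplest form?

~(x4 & x2 | ~(~(x4 & (~x4 | ~x4 & ~x2) | ~x4 & ~x4) | ~x2)) & ~x4
= ~(x4 & x2 | ~(~(x4 & ~x4 | ~x4 & ~x4) | ~x2)) & ~x4   [absorption]
= ~(x4 & x2 | (x4 & ~x4 | ~x4 & ~x4) & x2) & ~x4   [De Morgan]
= ~(x4 & x2 | ~x4 & x2) & ~x4   [distribution]
= ~x2 & ~x4   [distribution]

~x2 & ~x4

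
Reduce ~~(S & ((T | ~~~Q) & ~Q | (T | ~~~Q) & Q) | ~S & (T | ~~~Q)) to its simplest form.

T | ~Q

~~(S & ((T | ~~~Q) & ~Q | (T | ~~~Q) & Q) | ~S & (T | ~~~Q))
= ~~(S & (T | ~~~Q) | ~S & (T | ~~~Q))   (distribution)
= ~~(T | ~~~Q)   (distribution)
= ~~(T | ~Q)   (double negation)
= T | ~Q   (double negation)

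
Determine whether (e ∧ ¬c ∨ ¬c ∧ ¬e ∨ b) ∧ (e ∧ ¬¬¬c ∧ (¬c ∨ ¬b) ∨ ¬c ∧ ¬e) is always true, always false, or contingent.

(e ∧ ¬c ∨ ¬c ∧ ¬e ∨ b) ∧ (e ∧ ¬¬¬c ∧ (¬c ∨ ¬b) ∨ ¬c ∧ ¬e)
= (e ∧ ¬c ∨ ¬c ∧ ¬e ∨ b) ∧ (e ∧ ¬c ∧ (¬c ∨ ¬b) ∨ ¬c ∧ ¬e)   [double negation]
= (e ∧ ¬c ∨ ¬c ∧ ¬e ∨ b) ∧ (e ∧ ¬c ∨ ¬c ∧ ¬e)   [absorption]
= e ∧ ¬c ∨ ¬c ∧ ¬e   [absorption]
= ¬c   [distribution]
This depends on c, so it is not a constant.

contingent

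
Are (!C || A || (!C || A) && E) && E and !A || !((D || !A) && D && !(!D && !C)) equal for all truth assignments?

E1: (!C || A || (!C || A) && E) && E
    = (!C || A) && E
E2: !A || !((D || !A) && D && !(!D && !C))
    = !A || !((D || !A) && D && (D || C))
    = !A || !(D && (D || C))
    = !A || !D
These differ: at A=0, C=0, D=0, E=0, E1 = 0 but E2 = 1.

No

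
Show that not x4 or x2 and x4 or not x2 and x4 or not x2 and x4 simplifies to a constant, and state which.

True

not x4 or x2 and x4 or not x2 and x4 or not x2 and x4
= not x4 or x2 and x4 or not x2 and x4   (idempotence)
= not x4 or x4   (distribution)
= True   (complement)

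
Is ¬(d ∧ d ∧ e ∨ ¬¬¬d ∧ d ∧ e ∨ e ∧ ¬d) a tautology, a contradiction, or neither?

¬(d ∧ d ∧ e ∨ ¬¬¬d ∧ d ∧ e ∨ e ∧ ¬d)
= ¬(d ∧ d ∧ e ∨ ¬d ∧ d ∧ e ∨ e ∧ ¬d)
= ¬(d ∧ e ∨ e ∧ ¬d)
= ¬e
This depends on e, so it is not a constant.

neither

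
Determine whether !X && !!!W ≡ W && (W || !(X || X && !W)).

E1: !X && !!!W
    = !X && !W   (double negation)
E2: W && (W || !(X || X && !W))
    = W && (W || !X)   (absorption)
    = W   (absorption)
These differ: at W=1, X=0, E1 = 0 but E2 = 1.

No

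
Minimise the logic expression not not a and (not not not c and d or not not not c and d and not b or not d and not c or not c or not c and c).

not not a and (not not not c and d or not not not c and d and not b or not d and not c or not c or not c and c)
= not not a and (not not not c and d or not d and not c or not c or not c and c)   (absorption)
= not not a and (not c and d or not d and not c or not c or not c and c)   (double negation)
= not not a and (not c or not c or not c and c)   (distribution)
= not not a and (not c or not c)   (complement / identity)
= not not a and not c   (idempotence)
= a and not c   (double negation)

a and not c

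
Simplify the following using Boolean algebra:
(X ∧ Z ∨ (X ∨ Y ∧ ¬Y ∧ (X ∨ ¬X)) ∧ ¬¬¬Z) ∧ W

X ∧ W

(X ∧ Z ∨ (X ∨ Y ∧ ¬Y ∧ (X ∨ ¬X)) ∧ ¬¬¬Z) ∧ W
= (X ∧ Z ∨ (X ∨ Y ∧ ¬Y) ∧ ¬¬¬Z) ∧ W
= (X ∧ Z ∨ (X ∨ Y ∧ ¬Y) ∧ ¬Z) ∧ W
= (X ∧ Z ∨ X ∧ ¬Z) ∧ W
= X ∧ W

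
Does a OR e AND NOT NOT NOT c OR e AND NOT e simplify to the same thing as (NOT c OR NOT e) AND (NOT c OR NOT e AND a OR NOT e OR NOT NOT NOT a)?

No

E1: a OR e AND NOT NOT NOT c OR e AND NOT e
    = a OR e AND NOT c OR e AND NOT e   (double negation)
    = a OR e AND NOT c   (complement / identity)
E2: (NOT c OR NOT e) AND (NOT c OR NOT e AND a OR NOT e OR NOT NOT NOT a)
    = (NOT c OR NOT e) AND (NOT c OR NOT e AND a OR NOT e OR NOT a)   (double negation)
    = (NOT c OR NOT e) AND (NOT c OR NOT e OR NOT a)   (absorption)
    = NOT c OR NOT e   (absorption)
These differ: at a=0, c=1, e=0, E1 = 0 but E2 = 1.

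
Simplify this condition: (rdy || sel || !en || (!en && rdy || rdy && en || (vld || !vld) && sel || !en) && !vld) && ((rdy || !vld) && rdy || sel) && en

(rdy || sel) && en

(rdy || sel || !en || (!en && rdy || rdy && en || (vld || !vld) && sel || !en) && !vld) && ((rdy || !vld) && rdy || sel) && en
= (rdy || sel || !en || (!en && rdy || rdy && en || sel || !en) && !vld) && ((rdy || !vld) && rdy || sel) && en   — complement / identity
= (rdy || sel || !en || (rdy || sel || !en) && !vld) && ((rdy || !vld) && rdy || sel) && en   — distribution
= (rdy || sel || !en) && ((rdy || !vld) && rdy || sel) && en   — absorption
= (rdy || sel || !en) && (rdy || sel) && en   — absorption
= (rdy || sel) && en   — absorption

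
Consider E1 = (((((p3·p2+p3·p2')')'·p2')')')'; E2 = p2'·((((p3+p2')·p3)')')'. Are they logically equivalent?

E1: (((((p3·p2+p3·p2')')'·p2')')')'
    = ((((p3')'·p2')')')'
    = ((p3'+p2)')'
    = p3'+p2
E2: p2'·((((p3+p2')·p3)')')'
    = p2'·((p3')')'
    = p2'·p3'
These differ: at p2=1, p3=0, E1 = 1 but E2 = 0.

No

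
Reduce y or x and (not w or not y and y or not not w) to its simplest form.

y or x

y or x and (not w or not y and y or not not w)
= y or x and (not w or not y and y or w)   [double negation]
= y or x and (not w or w)   [complement / identity]
= y or x   [complement / identity]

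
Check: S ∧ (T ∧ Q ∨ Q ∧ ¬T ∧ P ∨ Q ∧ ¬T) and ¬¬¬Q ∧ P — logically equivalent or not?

No

E1: S ∧ (T ∧ Q ∨ Q ∧ ¬T ∧ P ∨ Q ∧ ¬T)
    = S ∧ (T ∧ Q ∨ Q ∧ ¬T)   [absorption]
    = S ∧ Q   [distribution]
E2: ¬¬¬Q ∧ P
    = ¬Q ∧ P   [double negation]
These differ: at P=1, Q=1, S=1, T=0, E1 = 1 but E2 = 0.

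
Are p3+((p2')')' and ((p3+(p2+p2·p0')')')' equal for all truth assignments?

E1: p3+((p2')')'
    = p3+p2'   — double negation
E2: ((p3+(p2+p2·p0')')')'
    = ((p3+p2')')'   — absorption
    = p3+p2'   — double negation
Both reduce to p3+p2', so they are equivalent.

Yes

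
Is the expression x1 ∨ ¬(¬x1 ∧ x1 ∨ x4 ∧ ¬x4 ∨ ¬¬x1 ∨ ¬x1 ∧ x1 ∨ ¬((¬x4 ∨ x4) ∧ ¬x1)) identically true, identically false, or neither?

x1 ∨ ¬(¬x1 ∧ x1 ∨ x4 ∧ ¬x4 ∨ ¬¬x1 ∨ ¬x1 ∧ x1 ∨ ¬((¬x4 ∨ x4) ∧ ¬x1))
= x1 ∨ ¬(¬x1 ∧ x1 ∨ x4 ∧ ¬x4 ∨ ¬¬x1 ∨ ¬x1 ∧ x1 ∨ ¬¬x1)
= x1 ∨ ¬(¬x1 ∧ x1 ∨ ¬¬x1 ∨ ¬x1 ∧ x1 ∨ ¬¬x1)
= x1 ∨ ¬(¬x1 ∧ x1 ∨ ¬¬x1)
= x1 ∨ ¬¬¬x1
= x1 ∨ ¬x1
= True

identically true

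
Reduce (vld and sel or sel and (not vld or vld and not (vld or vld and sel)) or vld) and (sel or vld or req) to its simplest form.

sel or vld

(vld and sel or sel and (not vld or vld and not (vld or vld and sel)) or vld) and (sel or vld or req)
= (vld and sel or sel and (not vld or vld and not vld) or vld) and (sel or vld or req)   [absorption]
= (vld and sel or sel and not vld or vld) and (sel or vld or req)   [complement / identity]
= (sel or vld) and (sel or vld or req)   [distribution]
= sel or vld   [absorption]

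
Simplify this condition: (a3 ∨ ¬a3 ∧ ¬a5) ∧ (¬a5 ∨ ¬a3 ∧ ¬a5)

¬a5

(a3 ∨ ¬a3 ∧ ¬a5) ∧ (¬a5 ∨ ¬a3 ∧ ¬a5)
= ¬a3 ∧ ¬a5 ∨ a3 ∧ ¬a5   — distribution
= ¬a5   — distribution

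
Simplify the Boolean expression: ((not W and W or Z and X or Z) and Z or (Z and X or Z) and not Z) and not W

Z and not W

((not W and W or Z and X or Z) and Z or (Z and X or Z) and not Z) and not W
= ((Z and X or Z) and Z or (Z and X or Z) and not Z) and not W   — complement / identity
= (Z and X or Z) and not W   — distribution
= Z and not W   — absorption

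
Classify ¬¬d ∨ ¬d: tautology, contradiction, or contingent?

¬¬d ∨ ¬d
= d ∨ ¬d
= True

tautology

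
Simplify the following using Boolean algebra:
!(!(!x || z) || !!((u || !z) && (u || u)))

!(!(!x || z) || !!((u || !z) && (u || u)))
= (!x || z) && !((u || !z) && (u || u))
= (!x || z) && !((u || !z) && u)
= (!x || z) && !u

(!x || z) && !u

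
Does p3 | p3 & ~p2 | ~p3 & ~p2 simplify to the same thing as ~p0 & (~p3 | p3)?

E1: p3 | p3 & ~p2 | ~p3 & ~p2
    = p3 | ~p2
E2: ~p0 & (~p3 | p3)
    = ~p0
These differ: at p0=1, p2=0, p3=0, E1 = 1 but E2 = 0.

No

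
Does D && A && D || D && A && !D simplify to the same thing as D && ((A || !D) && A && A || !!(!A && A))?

E1: D && A && D || D && A && !D
    = D && A   — distribution
E2: D && ((A || !D) && A && A || !!(!A && A))
    = D && (A && A || !!(!A && A))   — absorption
    = D && (A && A || !A && A)   — double negation
    = D && A   — distribution
Both reduce to D && A, so they are equivalent.

Yes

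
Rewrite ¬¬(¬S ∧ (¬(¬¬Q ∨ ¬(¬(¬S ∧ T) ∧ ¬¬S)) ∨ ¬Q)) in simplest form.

¬¬(¬S ∧ (¬(¬¬Q ∨ ¬(¬(¬S ∧ T) ∧ ¬¬S)) ∨ ¬Q))
= ¬¬(¬S ∧ (¬(¬¬Q ∨ ¬S ∧ T ∨ ¬S) ∨ ¬Q))   [De Morgan]
= ¬¬(¬S ∧ (¬(¬¬Q ∨ ¬S) ∨ ¬Q))   [absorption]
= ¬¬(¬S ∧ (¬Q ∧ S ∨ ¬Q))   [De Morgan]
= ¬¬(¬S ∧ ¬Q)   [absorption]
= ¬S ∧ ¬Q   [double negation]

¬S ∧ ¬Q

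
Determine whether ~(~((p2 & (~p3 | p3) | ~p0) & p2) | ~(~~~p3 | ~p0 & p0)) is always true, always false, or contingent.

contingent

~(~((p2 & (~p3 | p3) | ~p0) & p2) | ~(~~~p3 | ~p0 & p0))
= ~(~((p2 & (~p3 | p3) | ~p0) & p2) | ~~~~p3)   — complement / identity
= ~(~((p2 | ~p0) & p2) | ~~~~p3)   — complement / identity
= (p2 | ~p0) & p2 & ~~~p3   — De Morgan
= (p2 | ~p0) & p2 & ~p3   — double negation
= p2 & ~p3   — absorption
This depends on p2, p3, so it is not a constant.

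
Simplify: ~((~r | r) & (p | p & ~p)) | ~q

~p | ~q

~((~r | r) & (p | p & ~p)) | ~q
= ~((~r | r) & p) | ~q   — complement / identity
= ~p | ~q   — complement / identity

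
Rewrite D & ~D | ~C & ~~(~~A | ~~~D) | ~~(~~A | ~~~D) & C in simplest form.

D & ~D | ~C & ~~(~~A | ~~~D) | ~~(~~A | ~~~D) & C
= D & ~D | ~~(~~A | ~~~D)   (distribution)
= D & ~D | ~(~A & ~~D)   (De Morgan)
= ~(~A & ~~D)   (complement / identity)
= A | ~D   (De Morgan)

A | ~D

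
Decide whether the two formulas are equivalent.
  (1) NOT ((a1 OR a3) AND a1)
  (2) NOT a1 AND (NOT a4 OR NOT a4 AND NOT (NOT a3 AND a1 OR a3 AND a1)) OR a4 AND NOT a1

Yes

E1: NOT ((a1 OR a3) AND a1)
    = NOT a1   — absorption
E2: NOT a1 AND (NOT a4 OR NOT a4 AND NOT (NOT a3 AND a1 OR a3 AND a1)) OR a4 AND NOT a1
    = NOT a1 AND (NOT a4 OR NOT a4 AND NOT a1) OR a4 AND NOT a1   — distribution
    = NOT a1 AND NOT a4 OR a4 AND NOT a1   — absorption
    = NOT a1   — distribution
Both reduce to NOT a1, so they are equivalent.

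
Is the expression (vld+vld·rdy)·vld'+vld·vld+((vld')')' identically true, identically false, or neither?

identically true

(vld+vld·rdy)·vld'+vld·vld+((vld')')'
= vld·vld'+vld·vld+((vld')')'   [absorption]
= vld·vld'+vld·vld+vld'   [double negation]
= vld+vld'   [distribution]
= 1   [complement]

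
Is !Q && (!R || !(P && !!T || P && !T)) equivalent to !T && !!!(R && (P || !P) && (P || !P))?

E1: !Q && (!R || !(P && !!T || P && !T))
    = !Q && (!R || !(P && T || P && !T))
    = !Q && (!R || !P)
E2: !T && !!!(R && (P || !P) && (P || !P))
    = !T && !!!(R && (P || !P))
    = !T && !!!R
    = !T && !R
These differ: at P=0, Q=0, R=0, T=1, E1 = 1 but E2 = 0.

No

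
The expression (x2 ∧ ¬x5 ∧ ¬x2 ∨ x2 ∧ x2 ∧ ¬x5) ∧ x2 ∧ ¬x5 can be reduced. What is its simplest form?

x2 ∧ ¬x5

(x2 ∧ ¬x5 ∧ ¬x2 ∨ x2 ∧ x2 ∧ ¬x5) ∧ x2 ∧ ¬x5
= x2 ∧ ¬x5 ∧ x2 ∧ ¬x5   (distribution)
= x2 ∧ ¬x5   (idempotence)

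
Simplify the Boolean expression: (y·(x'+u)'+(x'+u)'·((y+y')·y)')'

x'+u

(y·(x'+u)'+(x'+u)'·((y+y')·y)')'
= (y·(x'+u)'+(x'+u)'·y')'
= ((x'+u)')'
= x'+u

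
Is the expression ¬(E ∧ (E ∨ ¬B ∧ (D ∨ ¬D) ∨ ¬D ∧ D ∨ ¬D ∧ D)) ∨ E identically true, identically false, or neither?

¬(E ∧ (E ∨ ¬B ∧ (D ∨ ¬D) ∨ ¬D ∧ D ∨ ¬D ∧ D)) ∨ E
= ¬(E ∧ (E ∨ ¬B ∧ (D ∨ ¬D) ∨ ¬D ∧ D)) ∨ E   (idempotence)
= ¬(E ∧ (E ∨ ¬B ∧ (D ∨ ¬D))) ∨ E   (complement / identity)
= ¬(E ∧ (E ∨ ¬B)) ∨ E   (complement / identity)
= ¬E ∨ E   (absorption)
= True   (complement)

identically true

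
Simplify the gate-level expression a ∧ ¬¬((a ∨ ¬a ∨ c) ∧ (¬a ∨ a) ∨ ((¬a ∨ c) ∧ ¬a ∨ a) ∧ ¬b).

a

a ∧ ¬¬((a ∨ ¬a ∨ c) ∧ (¬a ∨ a) ∨ ((¬a ∨ c) ∧ ¬a ∨ a) ∧ ¬b)
= a ∧ ((a ∨ ¬a ∨ c) ∧ (¬a ∨ a) ∨ ((¬a ∨ c) ∧ ¬a ∨ a) ∧ ¬b)   — double negation
= a ∧ ((¬a ∨ c) ∧ ¬a ∨ a ∨ ((¬a ∨ c) ∧ ¬a ∨ a) ∧ ¬b)   — distribution
= a ∧ ((¬a ∨ c) ∧ ¬a ∨ a)   — absorption
= a ∧ (¬a ∨ a)   — absorption
= a   — complement / identity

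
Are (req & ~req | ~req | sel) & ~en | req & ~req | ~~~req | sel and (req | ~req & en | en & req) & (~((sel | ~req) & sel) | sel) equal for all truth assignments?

E1: (req & ~req | ~req | sel) & ~en | req & ~req | ~~~req | sel
    = (req & ~req | ~req | sel) & ~en | req & ~req | ~req | sel   [double negation]
    = req & ~req | ~req | sel   [absorption]
    = ~req | sel   [complement / identity]
E2: (req | ~req & en | en & req) & (~((sel | ~req) & sel) | sel)
    = (req | ~req & en | en & req) & (~sel | sel)   [absorption]
    = req | ~req & en | en & req   [complement / identity]
    = req | en   [distribution]
These differ: at en=0, req=0, sel=0, E1 = 1 but E2 = 0.

No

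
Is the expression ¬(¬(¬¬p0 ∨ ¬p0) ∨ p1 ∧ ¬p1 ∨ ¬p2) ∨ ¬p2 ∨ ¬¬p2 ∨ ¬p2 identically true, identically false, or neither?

¬(¬(¬¬p0 ∨ ¬p0) ∨ p1 ∧ ¬p1 ∨ ¬p2) ∨ ¬p2 ∨ ¬¬p2 ∨ ¬p2
= ¬(¬p0 ∧ p0 ∨ p1 ∧ ¬p1 ∨ ¬p2) ∨ ¬p2 ∨ ¬¬p2 ∨ ¬p2   [De Morgan]
= ¬(p1 ∧ ¬p1 ∨ ¬p2) ∨ ¬p2 ∨ ¬¬p2 ∨ ¬p2   [complement / identity]
= ¬¬p2 ∨ ¬p2 ∨ ¬¬p2 ∨ ¬p2   [complement / identity]
= ¬¬p2 ∨ ¬p2   [idempotence]
= p2 ∨ ¬p2   [double negation]
= True   [complement]

identically true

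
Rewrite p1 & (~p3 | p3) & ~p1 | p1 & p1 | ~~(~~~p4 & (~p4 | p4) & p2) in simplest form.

p1 & (~p3 | p3) & ~p1 | p1 & p1 | ~~(~~~p4 & (~p4 | p4) & p2)
= p1 & (~p3 | p3) & ~p1 | p1 & p1 | ~~(~~~p4 & p2)
= p1 & ~p1 | p1 & p1 | ~~(~~~p4 & p2)
= p1 | ~~(~~~p4 & p2)
= p1 | ~~~p4 & p2
= p1 | ~p4 & p2

p1 | ~p4 & p2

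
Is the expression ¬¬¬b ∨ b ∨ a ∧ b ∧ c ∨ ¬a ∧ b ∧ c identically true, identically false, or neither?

¬¬¬b ∨ b ∨ a ∧ b ∧ c ∨ ¬a ∧ b ∧ c
= ¬¬¬b ∨ b ∨ b ∧ c   (distribution)
= ¬¬¬b ∨ b   (absorption)
= ¬b ∨ b   (double negation)
= True   (complement)

identically true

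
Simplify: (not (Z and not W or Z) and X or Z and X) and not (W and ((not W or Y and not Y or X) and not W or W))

(not (Z and not W or Z) and X or Z and X) and not (W and ((not W or Y and not Y or X) and not W or W))
= (not Z and X or Z and X) and not (W and ((not W or Y and not Y or X) and not W or W))   — absorption
= X and not (W and ((not W or Y and not Y or X) and not W or W))   — distribution
= X and not (W and ((not W or X) and not W or W))   — complement / identity
= X and not (W and (not W or W))   — absorption
= X and not W   — complement / identity

X and not W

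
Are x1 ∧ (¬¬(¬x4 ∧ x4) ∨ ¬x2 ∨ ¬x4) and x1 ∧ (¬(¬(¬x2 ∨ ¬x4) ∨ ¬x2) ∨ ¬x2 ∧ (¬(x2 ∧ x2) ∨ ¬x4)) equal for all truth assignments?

Yes

E1: x1 ∧ (¬¬(¬x4 ∧ x4) ∨ ¬x2 ∨ ¬x4)
    = x1 ∧ (¬x4 ∧ x4 ∨ ¬x2 ∨ ¬x4)   [double negation]
    = x1 ∧ (¬x2 ∨ ¬x4)   [complement / identity]
E2: x1 ∧ (¬(¬(¬x2 ∨ ¬x4) ∨ ¬x2) ∨ ¬x2 ∧ (¬(x2 ∧ x2) ∨ ¬x4))
    = x1 ∧ ((¬x2 ∨ ¬x4) ∧ x2 ∨ ¬x2 ∧ (¬(x2 ∧ x2) ∨ ¬x4))   [De Morgan]
    = x1 ∧ ((¬x2 ∨ ¬x4) ∧ x2 ∨ ¬x2 ∧ (¬x2 ∨ ¬x4))   [idempotence]
    = x1 ∧ (¬x2 ∨ ¬x4)   [distribution]
Both reduce to x1 ∧ (¬x2 ∨ ¬x4), so they are equivalent.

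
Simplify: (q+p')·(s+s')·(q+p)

q

(q+p')·(s+s')·(q+p)
= (q+p')·(q+p)   — complement / identity
= p'·p+q   — distribution
= q   — complement / identity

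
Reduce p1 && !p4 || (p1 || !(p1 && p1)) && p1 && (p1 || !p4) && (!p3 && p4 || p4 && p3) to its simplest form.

p1

p1 && !p4 || (p1 || !(p1 && p1)) && p1 && (p1 || !p4) && (!p3 && p4 || p4 && p3)
= p1 && !p4 || (p1 || !(p1 && p1)) && p1 && (!p3 && p4 || p4 && p3)
= p1 && !p4 || (p1 || !p1) && p1 && (!p3 && p4 || p4 && p3)
= p1 && !p4 || p1 && (!p3 && p4 || p4 && p3)
= p1 && !p4 || p1 && p4
= p1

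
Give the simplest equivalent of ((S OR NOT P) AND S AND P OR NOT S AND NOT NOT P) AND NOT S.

((S OR NOT P) AND S AND P OR NOT S AND NOT NOT P) AND NOT S
= ((S OR NOT P) AND S AND P OR NOT S AND P) AND NOT S   — double negation
= (S AND P OR NOT S AND P) AND NOT S   — absorption
= P AND NOT S   — distribution

P AND NOT S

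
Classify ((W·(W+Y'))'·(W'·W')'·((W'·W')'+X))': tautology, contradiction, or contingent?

((W·(W+Y'))'·(W'·W')'·((W'·W')'+X))'
= ((W·(W+Y'))'·(W'·W')')'   [absorption]
= ((W·(W+Y'))'·(W')')'   [idempotence]
= W·(W+Y')+W'   [De Morgan]
= W+W'   [absorption]
= 1   [complement]

tautology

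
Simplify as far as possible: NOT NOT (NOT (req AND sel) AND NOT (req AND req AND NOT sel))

NOT req

NOT NOT (NOT (req AND sel) AND NOT (req AND req AND NOT sel))
= NOT (req AND sel OR req AND req AND NOT sel)   (De Morgan)
= NOT (req AND sel OR req AND NOT sel)   (idempotence)
= NOT req   (distribution)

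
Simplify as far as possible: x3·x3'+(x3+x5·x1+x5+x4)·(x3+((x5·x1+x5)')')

x3·x3'+(x3+x5·x1+x5+x4)·(x3+((x5·x1+x5)')')
= x3·x3'+(x3+x5·x1+x5+x4)·(x3+x5·x1+x5)   (double negation)
= (x3+x5·x1+x5+x4)·(x3+x5·x1+x5)   (complement / identity)
= x3+x5·x1+x5   (absorption)
= x3+x5   (absorption)

x3+x5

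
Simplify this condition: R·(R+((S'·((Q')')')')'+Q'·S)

R

R·(R+((S'·((Q')')')')'+Q'·S)
= R·(R+((S'·Q')')'+Q'·S)   [double negation]
= R·(R+S'·Q'+Q'·S)   [double negation]
= R·(R+Q')   [distribution]
= R   [absorption]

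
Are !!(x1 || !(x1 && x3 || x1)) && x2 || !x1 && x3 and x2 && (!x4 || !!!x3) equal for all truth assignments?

No

E1: !!(x1 || !(x1 && x3 || x1)) && x2 || !x1 && x3
    = !!(x1 || !x1) && x2 || !x1 && x3   (absorption)
    = (x1 || !x1) && x2 || !x1 && x3   (double negation)
    = x2 || !x1 && x3   (complement / identity)
E2: x2 && (!x4 || !!!x3)
    = x2 && (!x4 || !x3)   (double negation)
These differ: at x1=1, x2=1, x3=1, x4=1, E1 = 1 but E2 = 0.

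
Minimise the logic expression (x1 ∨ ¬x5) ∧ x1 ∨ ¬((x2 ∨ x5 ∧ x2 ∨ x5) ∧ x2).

x1 ∨ ¬x2

(x1 ∨ ¬x5) ∧ x1 ∨ ¬((x2 ∨ x5 ∧ x2 ∨ x5) ∧ x2)
= x1 ∨ ¬((x2 ∨ x5 ∧ x2 ∨ x5) ∧ x2)   (absorption)
= x1 ∨ ¬((x2 ∨ x5) ∧ x2)   (absorption)
= x1 ∨ ¬x2   (absorption)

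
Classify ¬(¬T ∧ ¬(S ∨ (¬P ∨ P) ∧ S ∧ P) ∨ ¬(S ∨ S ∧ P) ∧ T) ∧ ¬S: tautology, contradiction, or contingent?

contradiction

¬(¬T ∧ ¬(S ∨ (¬P ∨ P) ∧ S ∧ P) ∨ ¬(S ∨ S ∧ P) ∧ T) ∧ ¬S
= ¬(¬T ∧ ¬(S ∨ S ∧ P) ∨ ¬(S ∨ S ∧ P) ∧ T) ∧ ¬S   (complement / identity)
= ¬¬(S ∨ S ∧ P) ∧ ¬S   (distribution)
= (S ∨ S ∧ P) ∧ ¬S   (double negation)
= S ∧ ¬S   (absorption)
= False   (complement)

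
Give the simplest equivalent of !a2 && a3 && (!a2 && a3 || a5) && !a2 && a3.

!a2 && a3

!a2 && a3 && (!a2 && a3 || a5) && !a2 && a3
= !a2 && a3 && !a2 && a3
= !a2 && a3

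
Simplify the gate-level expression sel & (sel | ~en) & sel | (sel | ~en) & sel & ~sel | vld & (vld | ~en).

sel & (sel | ~en) & sel | (sel | ~en) & sel & ~sel | vld & (vld | ~en)
= (sel | ~en) & sel | vld & (vld | ~en)
= sel | vld & (vld | ~en)
= sel | vld

sel | vld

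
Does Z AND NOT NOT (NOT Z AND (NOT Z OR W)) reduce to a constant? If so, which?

yes, False

Z AND NOT NOT (NOT Z AND (NOT Z OR W))
= Z AND NOT Z AND (NOT Z OR W)   [double negation]
= Z AND NOT Z   [absorption]
= FALSE   [complement]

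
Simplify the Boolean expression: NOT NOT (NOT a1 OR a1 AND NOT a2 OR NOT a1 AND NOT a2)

NOT NOT (NOT a1 OR a1 AND NOT a2 OR NOT a1 AND NOT a2)
= NOT NOT (NOT a1 OR NOT a2)
= NOT a1 OR NOT a2

NOT a1 OR NOT a2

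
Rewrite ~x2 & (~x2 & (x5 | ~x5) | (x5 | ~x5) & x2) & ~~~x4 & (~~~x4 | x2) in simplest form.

~x2 & (~x2 & (x5 | ~x5) | (x5 | ~x5) & x2) & ~~~x4 & (~~~x4 | x2)
= ~x2 & (x5 | ~x5) & ~~~x4 & (~~~x4 | x2)   [distribution]
= ~x2 & ~~~x4 & (~~~x4 | x2)   [complement / identity]
= ~x2 & ~~~x4   [absorption]
= ~x2 & ~x4   [double negation]

~x2 & ~x4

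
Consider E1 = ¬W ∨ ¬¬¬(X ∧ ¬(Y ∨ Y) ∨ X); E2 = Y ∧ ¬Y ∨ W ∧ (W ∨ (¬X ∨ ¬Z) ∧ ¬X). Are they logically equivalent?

No

E1: ¬W ∨ ¬¬¬(X ∧ ¬(Y ∨ Y) ∨ X)
    = ¬W ∨ ¬(X ∧ ¬(Y ∨ Y) ∨ X)   (double negation)
    = ¬W ∨ ¬(X ∧ ¬Y ∨ X)   (idempotence)
    = ¬W ∨ ¬X   (absorption)
E2: Y ∧ ¬Y ∨ W ∧ (W ∨ (¬X ∨ ¬Z) ∧ ¬X)
    = Y ∧ ¬Y ∨ W ∧ (W ∨ ¬X)   (absorption)
    = Y ∧ ¬Y ∨ W   (absorption)
    = W   (complement / identity)
These differ: at W=0, X=1, Y=0, Z=0, E1 = 1 but E2 = 0.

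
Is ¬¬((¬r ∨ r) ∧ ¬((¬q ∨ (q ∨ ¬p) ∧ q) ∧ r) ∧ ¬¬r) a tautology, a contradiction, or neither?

contradiction

¬¬((¬r ∨ r) ∧ ¬((¬q ∨ (q ∨ ¬p) ∧ q) ∧ r) ∧ ¬¬r)
= ¬¬((¬r ∨ r) ∧ ¬((¬q ∨ (q ∨ ¬p) ∧ q) ∧ r) ∧ r)
= ¬¬((¬r ∨ r) ∧ ¬((¬q ∨ q) ∧ r) ∧ r)
= ¬¬((¬r ∨ r) ∧ ¬r ∧ r)
= (¬r ∨ r) ∧ ¬r ∧ r
= ¬r ∧ r
= False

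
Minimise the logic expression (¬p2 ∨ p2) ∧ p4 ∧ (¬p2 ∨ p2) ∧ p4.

p4

(¬p2 ∨ p2) ∧ p4 ∧ (¬p2 ∨ p2) ∧ p4
= (¬p2 ∨ p2) ∧ p4
= p4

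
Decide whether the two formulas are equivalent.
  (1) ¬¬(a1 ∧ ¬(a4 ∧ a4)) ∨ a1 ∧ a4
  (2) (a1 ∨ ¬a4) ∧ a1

Yes

E1: ¬¬(a1 ∧ ¬(a4 ∧ a4)) ∨ a1 ∧ a4
    = ¬¬(a1 ∧ ¬a4) ∨ a1 ∧ a4   — idempotence
    = a1 ∧ ¬a4 ∨ a1 ∧ a4   — double negation
    = a1   — distribution
E2: (a1 ∨ ¬a4) ∧ a1
    = a1   — absorption
Both reduce to a1, so they are equivalent.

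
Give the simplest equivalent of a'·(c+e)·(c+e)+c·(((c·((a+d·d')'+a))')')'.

a'·(c+e)·(c+e)+c·(((c·((a+d·d')'+a))')')'
= a'·(c+e)+c·(((c·((a+d·d')'+a))')')'   (idempotence)
= a'·(c+e)+c·(((c·(a'+a))')')'   (complement / identity)
= a'·(c+e)+c·(c·(a'+a))'   (double negation)
= a'·(c+e)+c·c'   (complement / identity)
= a'·(c+e)   (complement / identity)

a'·(c+e)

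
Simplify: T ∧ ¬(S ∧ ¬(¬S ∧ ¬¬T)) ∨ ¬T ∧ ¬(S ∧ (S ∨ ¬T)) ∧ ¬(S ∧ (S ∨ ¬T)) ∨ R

¬S ∨ R

T ∧ ¬(S ∧ ¬(¬S ∧ ¬¬T)) ∨ ¬T ∧ ¬(S ∧ (S ∨ ¬T)) ∧ ¬(S ∧ (S ∨ ¬T)) ∨ R
= T ∧ ¬(S ∧ (S ∨ ¬T)) ∨ ¬T ∧ ¬(S ∧ (S ∨ ¬T)) ∧ ¬(S ∧ (S ∨ ¬T)) ∨ R   (De Morgan)
= T ∧ ¬(S ∧ (S ∨ ¬T)) ∨ ¬T ∧ ¬(S ∧ (S ∨ ¬T)) ∨ R   (idempotence)
= ¬(S ∧ (S ∨ ¬T)) ∨ R   (distribution)
= ¬S ∨ R   (absorption)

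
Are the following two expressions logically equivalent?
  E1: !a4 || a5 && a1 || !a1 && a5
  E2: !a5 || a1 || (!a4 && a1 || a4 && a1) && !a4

E1: !a4 || a5 && a1 || !a1 && a5
    = !a4 || a5   [distribution]
E2: !a5 || a1 || (!a4 && a1 || a4 && a1) && !a4
    = !a5 || a1 || a1 && !a4   [distribution]
    = !a5 || a1   [absorption]
These differ: at a1=0, a4=1, a5=0, E1 = 0 but E2 = 1.

No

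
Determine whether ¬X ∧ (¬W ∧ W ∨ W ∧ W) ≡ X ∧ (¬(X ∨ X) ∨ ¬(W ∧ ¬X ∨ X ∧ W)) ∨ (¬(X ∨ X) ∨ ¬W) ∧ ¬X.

No

E1: ¬X ∧ (¬W ∧ W ∨ W ∧ W)
    = ¬X ∧ W   (distribution)
E2: X ∧ (¬(X ∨ X) ∨ ¬(W ∧ ¬X ∨ X ∧ W)) ∨ (¬(X ∨ X) ∨ ¬W) ∧ ¬X
    = X ∧ (¬(X ∨ X) ∨ ¬W) ∨ (¬(X ∨ X) ∨ ¬W) ∧ ¬X   (distribution)
    = ¬(X ∨ X) ∨ ¬W   (distribution)
    = ¬X ∨ ¬W   (idempotence)
These differ: at W=0, X=0, E1 = 0 but E2 = 1.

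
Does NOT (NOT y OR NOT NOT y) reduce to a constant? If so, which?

NOT (NOT y OR NOT NOT y)
= y AND NOT y   — De Morgan
= FALSE   — complement

yes, False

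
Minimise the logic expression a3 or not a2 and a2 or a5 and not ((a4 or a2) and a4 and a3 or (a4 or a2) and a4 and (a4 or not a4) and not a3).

a3 or a5 and not a4

a3 or not a2 and a2 or a5 and not ((a4 or a2) and a4 and a3 or (a4 or a2) and a4 and (a4 or not a4) and not a3)
= a3 or not a2 and a2 or a5 and not ((a4 or a2) and a4 and a3 or (a4 or a2) and a4 and not a3)   [complement / identity]
= a3 or a5 and not ((a4 or a2) and a4 and a3 or (a4 or a2) and a4 and not a3)   [complement / identity]
= a3 or a5 and not ((a4 or a2) and a4)   [distribution]
= a3 or a5 and not a4   [absorption]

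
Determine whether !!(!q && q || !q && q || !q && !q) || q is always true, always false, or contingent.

always true

!!(!q && q || !q && q || !q && !q) || q
= !!(!q && q || !q) || q
= !!!q || q
= !q || q
= true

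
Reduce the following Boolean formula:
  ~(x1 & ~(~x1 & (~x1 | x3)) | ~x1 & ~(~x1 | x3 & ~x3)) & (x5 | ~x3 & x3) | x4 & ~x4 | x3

~x1 & x5 | x3

~(x1 & ~(~x1 & (~x1 | x3)) | ~x1 & ~(~x1 | x3 & ~x3)) & (x5 | ~x3 & x3) | x4 & ~x4 | x3
= ~(x1 & ~~x1 | ~x1 & ~(~x1 | x3 & ~x3)) & (x5 | ~x3 & x3) | x4 & ~x4 | x3
= ~(x1 & ~~x1 | ~x1 & ~~x1) & (x5 | ~x3 & x3) | x4 & ~x4 | x3
= ~~~x1 & (x5 | ~x3 & x3) | x4 & ~x4 | x3
= ~~~x1 & x5 | x4 & ~x4 | x3
= ~~~x1 & x5 | x3
= ~x1 & x5 | x3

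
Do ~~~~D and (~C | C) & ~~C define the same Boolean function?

E1: ~~~~D
    = ~~D   [double negation]
    = D   [double negation]
E2: (~C | C) & ~~C
    = ~~C   [complement / identity]
    = C   [double negation]
These differ: at C=0, D=1, E1 = 1 but E2 = 0.

No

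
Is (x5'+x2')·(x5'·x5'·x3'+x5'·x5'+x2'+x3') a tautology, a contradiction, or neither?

neither

(x5'+x2')·(x5'·x5'·x3'+x5'·x5'+x2'+x3')
= (x5'+x2')·(x5'·x5'+x2'+x3')   — absorption
= (x5'+x2')·(x5'+x2'+x3')   — idempotence
= x5'+x2'   — absorption
This depends on x2, x5, so it is not a constant.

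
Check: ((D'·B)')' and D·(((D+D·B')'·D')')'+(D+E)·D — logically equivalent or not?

No

E1: ((D'·B)')'
    = D'·B   [double negation]
E2: D·(((D+D·B')'·D')')'+(D+E)·D
    = D·(D+D·B'+D)'+(D+E)·D   [De Morgan]
    = D·(D+D)'+(D+E)·D   [absorption]
    = D·(D+D)'+D   [absorption]
    = D·D'+D   [idempotence]
    = D   [complement / identity]
These differ: at B=1, D=1, E=1, E1 = 0 but E2 = 1.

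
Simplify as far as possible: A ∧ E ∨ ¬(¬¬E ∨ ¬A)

A ∧ E ∨ ¬(¬¬E ∨ ¬A)
= A ∧ E ∨ ¬E ∧ A   (De Morgan)
= A   (distribution)

A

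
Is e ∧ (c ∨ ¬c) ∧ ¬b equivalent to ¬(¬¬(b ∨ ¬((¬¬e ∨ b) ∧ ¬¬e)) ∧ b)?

E1: e ∧ (c ∨ ¬c) ∧ ¬b
    = e ∧ ¬b   (complement / identity)
E2: ¬(¬¬(b ∨ ¬((¬¬e ∨ b) ∧ ¬¬e)) ∧ b)
    = ¬(¬¬(b ∨ ¬¬¬e) ∧ b)   (absorption)
    = ¬((b ∨ ¬¬¬e) ∧ b)   (double negation)
    = ¬((b ∨ ¬e) ∧ b)   (double negation)
    = ¬b   (absorption)
These differ: at b=0, c=0, e=0, E1 = 0 but E2 = 1.

No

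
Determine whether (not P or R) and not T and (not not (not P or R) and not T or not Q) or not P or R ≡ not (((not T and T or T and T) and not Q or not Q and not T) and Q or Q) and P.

No

E1: (not P or R) and not T and (not not (not P or R) and not T or not Q) or not P or R
    = (not P or R) and not T and ((not P or R) and not T or not Q) or not P or R   — double negation
    = (not P or R) and not T or not P or R   — absorption
    = not P or R   — absorption
E2: not (((not T and T or T and T) and not Q or not Q and not T) and Q or Q) and P
    = not ((T and not Q or not Q and not T) and Q or Q) and P   — distribution
    = not (not Q and Q or Q) and P   — distribution
    = not Q and P   — complement / identity
These differ: at P=0, Q=1, R=0, T=1, E1 = 1 but E2 = 0.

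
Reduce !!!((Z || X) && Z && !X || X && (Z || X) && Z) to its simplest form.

!!!((Z || X) && Z && !X || X && (Z || X) && Z)
= !!!((Z || X) && Z)   [distribution]
= !!!Z   [absorption]
= !Z   [double negation]

!Z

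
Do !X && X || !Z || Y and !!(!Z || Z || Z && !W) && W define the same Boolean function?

E1: !X && X || !Z || Y
    = !Z || Y   (complement / identity)
E2: !!(!Z || Z || Z && !W) && W
    = (!Z || Z || Z && !W) && W   (double negation)
    = (!Z || Z) && W   (absorption)
    = W   (complement / identity)
These differ: at W=0, X=0, Y=1, Z=0, E1 = 1 but E2 = 0.

No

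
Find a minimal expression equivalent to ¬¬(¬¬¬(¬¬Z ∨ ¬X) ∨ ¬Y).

¬Z ∧ X ∨ ¬Y

¬¬(¬¬¬(¬¬Z ∨ ¬X) ∨ ¬Y)
= ¬¬(¬(¬¬Z ∨ ¬X) ∨ ¬Y)   (double negation)
= ¬(¬¬Z ∨ ¬X) ∨ ¬Y   (double negation)
= ¬Z ∧ X ∨ ¬Y   (De Morgan)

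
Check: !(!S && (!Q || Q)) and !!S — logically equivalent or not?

Yes

E1: !(!S && (!Q || Q))
    = !!S   — complement / identity
    = S   — double negation
E2: !!S
    = S   — double negation
Both reduce to S, so they are equivalent.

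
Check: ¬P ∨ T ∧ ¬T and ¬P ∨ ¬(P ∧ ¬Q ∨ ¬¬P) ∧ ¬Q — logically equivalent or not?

E1: ¬P ∨ T ∧ ¬T
    = ¬P   [complement / identity]
E2: ¬P ∨ ¬(P ∧ ¬Q ∨ ¬¬P) ∧ ¬Q
    = ¬P ∨ ¬(P ∧ ¬Q ∨ P) ∧ ¬Q   [double negation]
    = ¬P ∨ ¬P ∧ ¬Q   [absorption]
    = ¬P   [absorption]
Both reduce to ¬P, so they are equivalent.

Yes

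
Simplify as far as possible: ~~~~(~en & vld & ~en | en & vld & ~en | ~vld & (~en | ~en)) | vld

~~~~(~en & vld & ~en | en & vld & ~en | ~vld & (~en | ~en)) | vld
= ~~~~(~en & vld & ~en | en & vld & ~en | ~vld & ~en) | vld   (idempotence)
= ~~~~(vld & ~en | ~vld & ~en) | vld   (distribution)
= ~~~~~en | vld   (distribution)
= ~~~en | vld   (double negation)
= ~en | vld   (double negation)

~en | vld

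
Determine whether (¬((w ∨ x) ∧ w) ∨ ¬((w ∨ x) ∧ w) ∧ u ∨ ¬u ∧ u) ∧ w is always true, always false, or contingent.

(¬((w ∨ x) ∧ w) ∨ ¬((w ∨ x) ∧ w) ∧ u ∨ ¬u ∧ u) ∧ w
= (¬((w ∨ x) ∧ w) ∨ ¬((w ∨ x) ∧ w) ∧ u) ∧ w   (complement / identity)
= ¬((w ∨ x) ∧ w) ∧ w   (absorption)
= ¬w ∧ w   (absorption)
= False   (complement)

always false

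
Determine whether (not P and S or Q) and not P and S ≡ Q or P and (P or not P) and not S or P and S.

E1: (not P and S or Q) and not P and S
    = not P and S   — absorption
E2: Q or P and (P or not P) and not S or P and S
    = Q or P and not S or P and S   — complement / identity
    = Q or P   — distribution
These differ: at P=1, Q=1, S=0, E1 = 0 but E2 = 1.

No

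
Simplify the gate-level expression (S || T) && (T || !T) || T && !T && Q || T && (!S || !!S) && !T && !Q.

S || T

(S || T) && (T || !T) || T && !T && Q || T && (!S || !!S) && !T && !Q
= (S || T) && (T || !T) || T && !T && Q || T && (!S || S) && !T && !Q
= (S || T) && (T || !T) || T && !T && Q || T && !T && !Q
= (S || T) && (T || !T) || T && !T
= S || T || T && !T
= S || T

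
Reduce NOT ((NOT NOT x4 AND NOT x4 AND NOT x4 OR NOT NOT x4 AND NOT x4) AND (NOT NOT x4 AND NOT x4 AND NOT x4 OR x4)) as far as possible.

TRUE

NOT ((NOT NOT x4 AND NOT x4 AND NOT x4 OR NOT NOT x4 AND NOT x4) AND (NOT NOT x4 AND NOT x4 AND NOT x4 OR x4))
= NOT (NOT NOT x4 AND NOT x4 AND NOT x4 OR NOT NOT x4 AND NOT x4 AND x4)   [distribution]
= NOT (NOT NOT x4 AND NOT x4)   [distribution]
= NOT x4 OR x4   [De Morgan]
= TRUE   [complement]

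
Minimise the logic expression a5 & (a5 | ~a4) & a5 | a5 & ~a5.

a5

a5 & (a5 | ~a4) & a5 | a5 & ~a5
= a5 & a5 | a5 & ~a5   [absorption]
= a5   [distribution]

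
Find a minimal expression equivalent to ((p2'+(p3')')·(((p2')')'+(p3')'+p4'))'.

p2·p3'

((p2'+(p3')')·(((p2')')'+(p3')'+p4'))'
= ((p2'+(p3')')·(p2'+(p3')'+p4'))'   [double negation]
= (p2'+(p3')')'   [absorption]
= p2·p3'   [De Morgan]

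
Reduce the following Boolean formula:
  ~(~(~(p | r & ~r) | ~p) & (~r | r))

~(~(~(p | r & ~r) | ~p) & (~r | r))
= ~~(~(p | r & ~r) | ~p)
= ~~(~p | ~p)
= ~p | ~p
= ~p

~p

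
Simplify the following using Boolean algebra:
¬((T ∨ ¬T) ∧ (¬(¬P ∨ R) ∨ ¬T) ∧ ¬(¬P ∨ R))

¬((T ∨ ¬T) ∧ (¬(¬P ∨ R) ∨ ¬T) ∧ ¬(¬P ∨ R))
= ¬((¬(¬P ∨ R) ∨ ¬T) ∧ ¬(¬P ∨ R))   [complement / identity]
= ¬¬(¬P ∨ R)   [absorption]
= ¬P ∨ R   [double negation]

¬P ∨ R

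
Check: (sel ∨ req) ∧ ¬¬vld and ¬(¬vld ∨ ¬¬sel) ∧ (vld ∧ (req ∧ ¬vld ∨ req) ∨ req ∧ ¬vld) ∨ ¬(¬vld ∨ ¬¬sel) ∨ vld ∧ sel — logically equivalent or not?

No

E1: (sel ∨ req) ∧ ¬¬vld
    = (sel ∨ req) ∧ vld   (double negation)
E2: ¬(¬vld ∨ ¬¬sel) ∧ (vld ∧ (req ∧ ¬vld ∨ req) ∨ req ∧ ¬vld) ∨ ¬(¬vld ∨ ¬¬sel) ∨ vld ∧ sel
    = ¬(¬vld ∨ ¬¬sel) ∧ (vld ∧ req ∨ req ∧ ¬vld) ∨ ¬(¬vld ∨ ¬¬sel) ∨ vld ∧ sel   (absorption)
    = ¬(¬vld ∨ ¬¬sel) ∧ req ∨ ¬(¬vld ∨ ¬¬sel) ∨ vld ∧ sel   (distribution)
    = ¬(¬vld ∨ ¬¬sel) ∨ vld ∧ sel   (absorption)
    = vld ∧ ¬sel ∨ vld ∧ sel   (De Morgan)
    = vld   (distribution)
These differ: at req=0, sel=0, vld=1, E1 = 0 but E2 = 1.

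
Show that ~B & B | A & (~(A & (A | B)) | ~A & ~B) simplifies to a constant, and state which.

~B & B | A & (~(A & (A | B)) | ~A & ~B)
= A & (~(A & (A | B)) | ~A & ~B)   (complement / identity)
= A & (~A | ~A & ~B)   (absorption)
= A & ~A   (absorption)
= 0   (complement)

0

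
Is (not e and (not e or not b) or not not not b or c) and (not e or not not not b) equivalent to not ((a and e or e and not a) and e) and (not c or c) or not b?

E1: (not e and (not e or not b) or not not not b or c) and (not e or not not not b)
    = (not e and (not e or not b) or not not not b or c) and (not e or not b)   — double negation
    = (not e or not not not b or c) and (not e or not b)   — absorption
    = (not e or not b or c) and (not e or not b)   — double negation
    = not e or not b   — absorption
E2: not ((a and e or e and not a) and e) and (not c or c) or not b
    = not (e and e) and (not c or c) or not b   — distribution
    = not (e and e) or not b   — complement / identity
    = not e or not b   — idempotence
Both reduce to not e or not b, so they are equivalent.

Yes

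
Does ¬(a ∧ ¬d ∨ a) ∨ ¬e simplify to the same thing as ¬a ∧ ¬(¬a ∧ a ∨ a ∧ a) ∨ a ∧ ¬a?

E1: ¬(a ∧ ¬d ∨ a) ∨ ¬e
    = ¬a ∨ ¬e
E2: ¬a ∧ ¬(¬a ∧ a ∨ a ∧ a) ∨ a ∧ ¬a
    = ¬a ∧ ¬a ∨ a ∧ ¬a
    = ¬a
These differ: at a=1, d=0, e=0, E1 = 1 but E2 = 0.

No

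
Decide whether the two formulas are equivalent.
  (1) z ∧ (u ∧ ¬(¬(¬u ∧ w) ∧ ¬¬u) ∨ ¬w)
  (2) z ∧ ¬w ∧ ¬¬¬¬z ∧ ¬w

Yes

E1: z ∧ (u ∧ ¬(¬(¬u ∧ w) ∧ ¬¬u) ∨ ¬w)
    = z ∧ (u ∧ (¬u ∧ w ∨ ¬u) ∨ ¬w)   [De Morgan]
    = z ∧ (u ∧ ¬u ∨ ¬w)   [absorption]
    = z ∧ ¬w   [complement / identity]
E2: z ∧ ¬w ∧ ¬¬¬¬z ∧ ¬w
    = z ∧ ¬w ∧ ¬¬z ∧ ¬w   [double negation]
    = z ∧ ¬w ∧ z ∧ ¬w   [double negation]
    = z ∧ ¬w   [idempotence]
Both reduce to z ∧ ¬w, so they are equivalent.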